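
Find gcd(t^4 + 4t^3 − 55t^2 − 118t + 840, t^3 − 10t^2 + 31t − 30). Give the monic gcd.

t − 5

By polynomial division,
  t^4 + 4t^3 − 55t^2 − 118t + 840 = (t + 14)(t^3 − 10t^2 + 31t − 30) + (54t^2 − 522t + 1260)
  t^3 − 10t^2 + 31t − 30 = ((1/54)t − 1/162)(54t^2 − 522t + 1260) + ((40/9)t − 200/9)
  54t^2 − 522t + 1260 = ((243/20)t − 567/10)((40/9)t − 200/9) + (0)
Last nonzero remainder: (40/9)t − 200/9. Dividing through by 40/9 gives the monic gcd t − 5.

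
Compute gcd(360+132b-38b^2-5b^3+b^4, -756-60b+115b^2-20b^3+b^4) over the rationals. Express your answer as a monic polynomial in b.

-12-4b+b^2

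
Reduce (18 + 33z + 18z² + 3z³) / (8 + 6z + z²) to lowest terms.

(9 + 12z + 3z²)/(4 + z)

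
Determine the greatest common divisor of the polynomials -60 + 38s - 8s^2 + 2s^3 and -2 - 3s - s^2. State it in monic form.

1

Euclidean algorithm in ℚ[s]:
  2s^3 - 8s^2 + 38s - 60 = (-2s + 14)(-s^2 - 3s - 2) + (76s - 32)
  -s^2 - 3s - 2 = (-(1/76)s - 65/1444)(76s - 32) + (-1242/361)
  76s - 32 = (-(13718/621)s + 5776/621)(-1242/361) + (0)
The last nonzero remainder is the constant -1242/361, so the polynomials are coprime and gcd = 1.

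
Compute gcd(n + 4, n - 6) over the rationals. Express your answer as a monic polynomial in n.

1

Apply the Euclidean algorithm:
  n + 4 = (n - 6) + (10)
  n - 6 = ((1/10)n - 3/5)(10) + (0)
The last nonzero remainder is the constant 10, so the polynomials are coprime and gcd = 1.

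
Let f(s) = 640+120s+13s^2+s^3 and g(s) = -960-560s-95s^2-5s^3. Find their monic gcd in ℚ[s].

8+s

Repeated division with remainder:
  s^3+13s^2+120s+640 = (-1/5)(-5s^3-95s^2-560s-960) + (-6s^2+8s+448)
  -5s^3-95s^2-560s-960 = ((5/6)s+305/18)(-6s^2+8s+448) + (-(9620/9)s-76960/9)
  -6s^2+8s+448 = ((27/4810)s-126/2405)(-(9620/9)s-76960/9) + (0)
Last nonzero remainder: -(9620/9)s-76960/9. Dividing through by -9620/9 gives the monic gcd s+8.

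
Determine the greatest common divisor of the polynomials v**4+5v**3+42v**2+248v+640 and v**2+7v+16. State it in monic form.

v**2+7v+16

Repeated division with remainder:
  v**4+5v**3+42v**2+248v+640 = (v**2−2v+40)(v**2+7v+16) + (0)
The last nonzero remainder v**2+7v+16 is already monic.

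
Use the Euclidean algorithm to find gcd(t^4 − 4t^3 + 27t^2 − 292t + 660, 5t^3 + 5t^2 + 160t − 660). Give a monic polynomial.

t^3 + t^2 + 32t − 132

Repeated division with remainder:
  t^4 − 4t^3 + 27t^2 − 292t + 660 = ((1/5)t − 1)(5t^3 + 5t^2 + 160t − 660) + (0)
Last nonzero remainder: 5t^3 + 5t^2 + 160t − 660. Dividing through by 5 gives the monic gcd t^3 + t^2 + 32t − 132.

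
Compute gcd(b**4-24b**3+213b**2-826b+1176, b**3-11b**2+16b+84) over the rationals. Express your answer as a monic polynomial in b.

b**2-13b+42

By polynomial division,
  b**4-24b**3+213b**2-826b+1176 = (b-13)(b**3-11b**2+16b+84) + (54b**2-702b+2268)
  b**3-11b**2+16b+84 = ((1/54)b+1/27)(54b**2-702b+2268) + (0)
Last nonzero remainder: 54b**2-702b+2268. Dividing through by 54 gives the monic gcd b**2-13b+42.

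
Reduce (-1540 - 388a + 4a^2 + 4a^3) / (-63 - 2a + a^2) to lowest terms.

Repeated division with remainder:
  4a^3 + 4a^2 - 388a - 1540 = (4a + 12)(a^2 - 2a - 63) + (-112a - 784)
  a^2 - 2a - 63 = (-(1/112)a + 9/112)(-112a - 784) + (0)
Last nonzero remainder: -112a - 784. Dividing through by -112 gives the monic gcd a + 7.
Cancel a + 7 from numerator and denominator to get the reduced form.

(-220 - 24a + 4a^2)/(-9 + a)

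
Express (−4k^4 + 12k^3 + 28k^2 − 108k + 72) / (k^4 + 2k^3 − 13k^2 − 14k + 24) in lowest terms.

(−4k^2 − 4k + 24)/(k^2 + 6k + 8)

Apply the Euclidean algorithm:
  −4k^4 + 12k^3 + 28k^2 − 108k + 72 = (−4)(k^4 + 2k^3 − 13k^2 − 14k + 24) + (20k^3 − 24k^2 − 164k + 168)
  k^4 + 2k^3 − 13k^2 − 14k + 24 = ((1/20)k + 4/25)(20k^3 − 24k^2 − 164k + 168) + (−(24/25)k^2 + (96/25)k − 72/25)
  20k^3 − 24k^2 − 164k + 168 = (−(125/6)k − 175/3)(−(24/25)k^2 + (96/25)k − 72/25) + (0)
Last nonzero remainder: −(24/25)k^2 + (96/25)k − 72/25. Dividing through by −24/25 gives the monic gcd k^2 − 4k + 3.
Cancel k^2 − 4k + 3 from numerator and denominator to get the reduced form.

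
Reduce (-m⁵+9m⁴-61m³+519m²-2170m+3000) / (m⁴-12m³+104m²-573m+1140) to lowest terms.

By polynomial division,
  -m⁵+9m⁴-61m³+519m²-2170m+3000 = (-m-3)(m⁴-12m³+104m²-573m+1140) + (7m³+258m²-2749m+6420)
  m⁴-12m³+104m²-573m+1140 = ((1/7)m-342/49)(7m³+258m²-2749m+6420) + ((112575/49)m²-(1013175/49)m+2251500/49)
  7m³+258m²-2749m+6420 = ((343/112575)m+5243/37525)((112575/49)m²-(1013175/49)m+2251500/49) + (0)
Last nonzero remainder: (112575/49)m²-(1013175/49)m+2251500/49. Dividing through by 112575/49 gives the monic gcd m²-9m+20.
Cancel m²-9m+20 from numerator and denominator to get the reduced form.

(-m³-41m+150)/(m²-3m+57)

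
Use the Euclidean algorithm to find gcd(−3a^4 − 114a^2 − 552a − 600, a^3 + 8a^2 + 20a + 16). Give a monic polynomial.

a^2 + 4a + 4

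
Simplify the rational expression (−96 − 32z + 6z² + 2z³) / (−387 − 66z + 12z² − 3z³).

(32 − 2z²)/(129 − 21z + 3z²)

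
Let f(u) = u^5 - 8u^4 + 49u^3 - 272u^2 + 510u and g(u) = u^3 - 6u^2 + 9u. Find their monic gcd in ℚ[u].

u^2 - 3u

Repeated division with remainder:
  u^5 - 8u^4 + 49u^3 - 272u^2 + 510u = (u^2 - 2u + 28)(u^3 - 6u^2 + 9u) + (-86u^2 + 258u)
  u^3 - 6u^2 + 9u = (-(1/86)u + 3/86)(-86u^2 + 258u) + (0)
Last nonzero remainder: -86u^2 + 258u. Dividing through by -86 gives the monic gcd u^2 - 3u.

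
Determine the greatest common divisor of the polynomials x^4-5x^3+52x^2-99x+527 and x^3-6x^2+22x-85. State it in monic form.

Euclidean algorithm in ℚ[x]:
  x^4-5x^3+52x^2-99x+527 = (x+1)(x^3-6x^2+22x-85) + (36x^2-36x+612)
  x^3-6x^2+22x-85 = ((1/36)x-5/36)(36x^2-36x+612) + (0)
Last nonzero remainder: 36x^2-36x+612. Dividing through by 36 gives the monic gcd x^2-x+17.

x^2-x+17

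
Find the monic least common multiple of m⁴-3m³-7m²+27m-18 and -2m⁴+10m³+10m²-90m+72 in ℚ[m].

m⁵-7m⁴+5m³+55m²-126m+72

Apply the Euclidean algorithm:
  m⁴-3m³-7m²+27m-18 = (-1/2)(-2m⁴+10m³+10m²-90m+72) + (2m³-2m²-18m+18)
  -2m⁴+10m³+10m²-90m+72 = (-m+4)(2m³-2m²-18m+18) + (0)
Last nonzero remainder: 2m³-2m²-18m+18. Dividing through by 2 gives the monic gcd m³-m²-9m+9.
Then lcm(f, g) = f·g / gcd(f, g); expanding and making the result monic gives the answer.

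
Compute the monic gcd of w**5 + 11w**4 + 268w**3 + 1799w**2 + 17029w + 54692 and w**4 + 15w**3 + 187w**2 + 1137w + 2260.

w**3 + 10w**2 + 137w + 452

Repeated division with remainder:
  w**5 + 11w**4 + 268w**3 + 1799w**2 + 17029w + 54692 = (w - 4)(w**4 + 15w**3 + 187w**2 + 1137w + 2260) + (141w**3 + 1410w**2 + 19317w + 63732)
  w**4 + 15w**3 + 187w**2 + 1137w + 2260 = ((1/141)w + 5/141)(141w**3 + 1410w**2 + 19317w + 63732) + (0)
Last nonzero remainder: 141w**3 + 1410w**2 + 19317w + 63732. Dividing through by 141 gives the monic gcd w**3 + 10w**2 + 137w + 452.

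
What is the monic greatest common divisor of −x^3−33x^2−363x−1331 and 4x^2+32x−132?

Repeated division with remainder:
  −x^3−33x^2−363x−1331 = (−(1/4)x−25/4)(4x^2+32x−132) + (−196x−2156)
  4x^2+32x−132 = (−(1/49)x+3/49)(−196x−2156) + (0)
Last nonzero remainder: −196x−2156. Dividing through by −196 gives the monic gcd x+11.

x+11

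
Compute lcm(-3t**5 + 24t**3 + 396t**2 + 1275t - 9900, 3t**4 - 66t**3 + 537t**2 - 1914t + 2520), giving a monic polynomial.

t**7 - 13t**6 + 34t**5 - 28t**4 + 955t**3 + 3281t**2 - 60750t + 138600

Repeated division with remainder:
  -3t**5 + 24t**3 + 396t**2 + 1275t - 9900 = (-t - 22)(3t**4 - 66t**3 + 537t**2 - 1914t + 2520) + (-891t**3 + 10296t**2 - 38313t + 45540)
  3t**4 - 66t**3 + 537t**2 - 1914t + 2520 = (-(1/297)t + 94/2673)(-891t**3 + 10296t**2 - 38313t + 45540) + ((1240/27)t**2 - (1240/3)t + 24800/27)
  -891t**3 + 10296t**2 - 38313t + 45540 = (-(24057/1240)t + 61479/1240)((1240/27)t**2 - (1240/3)t + 24800/27) + (0)
Last nonzero remainder: (1240/27)t**2 - (1240/3)t + 24800/27. Dividing through by 1240/27 gives the monic gcd t**2 - 9t + 20.
Then lcm(f, g) = f·g / gcd(f, g); expanding and making the result monic gives the answer.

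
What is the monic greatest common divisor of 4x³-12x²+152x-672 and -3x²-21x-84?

1

Apply the Euclidean algorithm:
  4x³-12x²+152x-672 = (-(4/3)x+40/3)(-3x²-21x-84) + (320x+448)
  -3x²-21x-84 = (-(3/320)x-21/400)(320x+448) + (-1512/25)
  320x+448 = (-(1000/189)x-200/27)(-1512/25) + (0)
The last nonzero remainder is the constant -1512/25, so the polynomials are coprime and gcd = 1.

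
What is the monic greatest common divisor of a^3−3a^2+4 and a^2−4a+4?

a^2−4a+4

By polynomial division,
  a^3−3a^2+4 = (a+1)(a^2−4a+4) + (0)
The last nonzero remainder a^2−4a+4 is already monic.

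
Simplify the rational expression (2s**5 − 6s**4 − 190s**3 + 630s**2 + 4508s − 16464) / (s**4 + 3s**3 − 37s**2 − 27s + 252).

(2s**3 − 12s**2 − 98s + 588)/(s**2 − 9)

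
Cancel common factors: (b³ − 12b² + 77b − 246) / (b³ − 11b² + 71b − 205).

(b − 6)/(b − 5)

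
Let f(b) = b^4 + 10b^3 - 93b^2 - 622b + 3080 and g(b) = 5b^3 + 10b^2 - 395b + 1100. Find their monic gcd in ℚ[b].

b^2 + 7b - 44

Euclidean algorithm in ℚ[b]:
  b^4 + 10b^3 - 93b^2 - 622b + 3080 = ((1/5)b + 8/5)(5b^3 + 10b^2 - 395b + 1100) + (-30b^2 - 210b + 1320)
  5b^3 + 10b^2 - 395b + 1100 = (-(1/6)b + 5/6)(-30b^2 - 210b + 1320) + (0)
Last nonzero remainder: -30b^2 - 210b + 1320. Dividing through by -30 gives the monic gcd b^2 + 7b - 44.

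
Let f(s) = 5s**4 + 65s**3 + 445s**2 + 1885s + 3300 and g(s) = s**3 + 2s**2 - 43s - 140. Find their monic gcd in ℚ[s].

s**2 + 9s + 20

Euclidean algorithm in ℚ[s]:
  5s**4 + 65s**3 + 445s**2 + 1885s + 3300 = (5s + 55)(s**3 + 2s**2 - 43s - 140) + (550s**2 + 4950s + 11000)
  s**3 + 2s**2 - 43s - 140 = ((1/550)s - 7/550)(550s**2 + 4950s + 11000) + (0)
Last nonzero remainder: 550s**2 + 4950s + 11000. Dividing through by 550 gives the monic gcd s**2 + 9s + 20.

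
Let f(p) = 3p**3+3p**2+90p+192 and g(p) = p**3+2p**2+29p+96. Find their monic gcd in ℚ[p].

Repeated division with remainder:
  3p**3+3p**2+90p+192 = (3)(p**3+2p**2+29p+96) + (-3p**2+3p-96)
  p**3+2p**2+29p+96 = (-(1/3)p-1)(-3p**2+3p-96) + (0)
Last nonzero remainder: -3p**2+3p-96. Dividing through by -3 gives the monic gcd p**2-p+32.

p**2-p+32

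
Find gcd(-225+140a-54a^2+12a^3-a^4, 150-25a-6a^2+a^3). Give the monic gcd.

Repeated division with remainder:
  -a^4+12a^3-54a^2+140a-225 = (-a+6)(a^3-6a^2-25a+150) + (-43a^2+440a-1125)
  a^3-6a^2-25a+150 = (-(1/43)a-182/1849)(-43a^2+440a-1125) + (-(14520/1849)a+72600/1849)
  -43a^2+440a-1125 = ((79507/14520)a-27735/968)(-(14520/1849)a+72600/1849) + (0)
Last nonzero remainder: -(14520/1849)a+72600/1849. Dividing through by -14520/1849 gives the monic gcd a-5.

-5+a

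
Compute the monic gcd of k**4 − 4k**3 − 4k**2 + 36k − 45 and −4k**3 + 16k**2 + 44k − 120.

Euclidean algorithm in ℚ[k]:
  k**4 − 4k**3 − 4k**2 + 36k − 45 = (−(1/4)k)(−4k**3 + 16k**2 + 44k − 120) + (7k**2 + 6k − 45)
  −4k**3 + 16k**2 + 44k − 120 = (−(4/7)k + 136/49)(7k**2 + 6k − 45) + ((80/49)k + 240/49)
  7k**2 + 6k − 45 = ((343/80)k − 147/16)((80/49)k + 240/49) + (0)
Last nonzero remainder: (80/49)k + 240/49. Dividing through by 80/49 gives the monic gcd k + 3.

k + 3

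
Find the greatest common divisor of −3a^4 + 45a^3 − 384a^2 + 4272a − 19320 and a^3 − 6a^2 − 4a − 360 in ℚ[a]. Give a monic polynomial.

a − 10

By polynomial division,
  −3a^4 + 45a^3 − 384a^2 + 4272a − 19320 = (−3a + 27)(a^3 − 6a^2 − 4a − 360) + (−234a^2 + 3300a − 9600)
  a^3 − 6a^2 − 4a − 360 = (−(1/234)a − 158/4563)(−234a^2 + 3300a − 9600) + ((105316/1521)a − 1053160/1521)
  −234a^2 + 3300a − 9600 = (−(177957/52658)a + 365040/26329)((105316/1521)a − 1053160/1521) + (0)
Last nonzero remainder: (105316/1521)a − 1053160/1521. Dividing through by 105316/1521 gives the monic gcd a − 10.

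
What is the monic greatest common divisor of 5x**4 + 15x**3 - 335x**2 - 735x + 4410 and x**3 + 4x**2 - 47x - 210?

Repeated division with remainder:
  5x**4 + 15x**3 - 335x**2 - 735x + 4410 = (5x - 5)(x**3 + 4x**2 - 47x - 210) + (-80x**2 + 80x + 3360)
  x**3 + 4x**2 - 47x - 210 = (-(1/80)x - 1/16)(-80x**2 + 80x + 3360) + (0)
Last nonzero remainder: -80x**2 + 80x + 3360. Dividing through by -80 gives the monic gcd x**2 - x - 42.

x**2 - x - 42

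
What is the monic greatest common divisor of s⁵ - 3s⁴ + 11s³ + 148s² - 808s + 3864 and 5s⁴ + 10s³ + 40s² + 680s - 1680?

Euclidean algorithm in ℚ[s]:
  s⁵ - 3s⁴ + 11s³ + 148s² - 808s + 3864 = ((1/5)s - 1)(5s⁴ + 10s³ + 40s² + 680s - 1680) + (13s³ + 52s² + 208s + 2184)
  5s⁴ + 10s³ + 40s² + 680s - 1680 = ((5/13)s - 10/13)(13s³ + 52s² + 208s + 2184) + (0)
Last nonzero remainder: 13s³ + 52s² + 208s + 2184. Dividing through by 13 gives the monic gcd s³ + 4s² + 16s + 168.

s³ + 4s² + 16s + 168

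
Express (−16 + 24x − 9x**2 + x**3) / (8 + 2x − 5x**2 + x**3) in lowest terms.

By polynomial division,
  x**3 − 9x**2 + 24x − 16 = (x**3 − 5x**2 + 2x + 8) + (−4x**2 + 22x − 24)
  x**3 − 5x**2 + 2x + 8 = (−(1/4)x − 1/8)(−4x**2 + 22x − 24) + (−(5/4)x + 5)
  −4x**2 + 22x − 24 = ((16/5)x − 24/5)(−(5/4)x + 5) + (0)
Last nonzero remainder: −(5/4)x + 5. Dividing through by −5/4 gives the monic gcd x − 4.
Cancel x − 4 from numerator and denominator to get the reduced form.

(4 − 5x + x**2)/(−2 − x + x**2)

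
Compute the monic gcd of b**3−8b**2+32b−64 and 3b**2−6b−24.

b−4

Euclidean algorithm in ℚ[b]:
  b**3−8b**2+32b−64 = ((1/3)b−2)(3b**2−6b−24) + (28b−112)
  3b**2−6b−24 = ((3/28)b+3/14)(28b−112) + (0)
Last nonzero remainder: 28b−112. Dividing through by 28 gives the monic gcd b−4.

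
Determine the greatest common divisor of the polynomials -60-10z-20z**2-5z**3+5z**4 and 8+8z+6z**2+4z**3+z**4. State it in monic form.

4+2z+2z**2+z**3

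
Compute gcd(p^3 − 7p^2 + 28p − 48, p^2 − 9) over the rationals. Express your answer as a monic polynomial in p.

p − 3

Euclidean algorithm in ℚ[p]:
  p^3 − 7p^2 + 28p − 48 = (p − 7)(p^2 − 9) + (37p − 111)
  p^2 − 9 = ((1/37)p + 3/37)(37p − 111) + (0)
Last nonzero remainder: 37p − 111. Dividing through by 37 gives the monic gcd p − 3.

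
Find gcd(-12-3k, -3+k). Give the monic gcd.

Apply the Euclidean algorithm:
  -3k-12 = (-3)(k-3) + (-21)
  k-3 = (-(1/21)k+1/7)(-21) + (0)
The last nonzero remainder is the constant -21, so the polynomials are coprime and gcd = 1.

1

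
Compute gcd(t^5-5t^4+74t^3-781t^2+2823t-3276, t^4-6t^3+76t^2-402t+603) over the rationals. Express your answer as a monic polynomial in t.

By polynomial division,
  t^5-5t^4+74t^3-781t^2+2823t-3276 = (t+1)(t^4-6t^3+76t^2-402t+603) + (4t^3-455t^2+2622t-3879)
  t^4-6t^3+76t^2-402t+603 = ((1/4)t+431/16)(4t^3-455t^2+2622t-3879) + ((186833/16)t^2-(560499/8)t+1681497/16)
  4t^3-455t^2+2622t-3879 = ((64/186833)t-6896/186833)((186833/16)t^2-(560499/8)t+1681497/16) + (0)
Last nonzero remainder: (186833/16)t^2-(560499/8)t+1681497/16. Dividing through by 186833/16 gives the monic gcd t^2-6t+9.

t^2-6t+9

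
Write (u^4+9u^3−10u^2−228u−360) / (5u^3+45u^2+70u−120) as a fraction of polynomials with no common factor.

(u^3+3u^2−28u−60)/(5u^2+15u−20)

Repeated division with remainder:
  u^4+9u^3−10u^2−228u−360 = ((1/5)u)(5u^3+45u^2+70u−120) + (−24u^2−204u−360)
  5u^3+45u^2+70u−120 = (−(5/24)u−5/48)(−24u^2−204u−360) + (−(105/4)u−315/2)
  −24u^2−204u−360 = ((32/35)u+16/7)(−(105/4)u−315/2) + (0)
Last nonzero remainder: −(105/4)u−315/2. Dividing through by −105/4 gives the monic gcd u+6.
Cancel u+6 from numerator and denominator to get the reduced form.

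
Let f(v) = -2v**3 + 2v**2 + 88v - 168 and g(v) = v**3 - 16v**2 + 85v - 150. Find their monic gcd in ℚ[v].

Apply the Euclidean algorithm:
  -2v**3 + 2v**2 + 88v - 168 = (-2)(v**3 - 16v**2 + 85v - 150) + (-30v**2 + 258v - 468)
  v**3 - 16v**2 + 85v - 150 = (-(1/30)v + 37/150)(-30v**2 + 258v - 468) + ((144/25)v - 864/25)
  -30v**2 + 258v - 468 = (-(125/24)v + 325/24)((144/25)v - 864/25) + (0)
Last nonzero remainder: (144/25)v - 864/25. Dividing through by 144/25 gives the monic gcd v - 6.

v - 6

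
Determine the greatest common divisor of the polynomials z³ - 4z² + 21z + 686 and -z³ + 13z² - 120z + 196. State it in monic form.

z² - 11z + 98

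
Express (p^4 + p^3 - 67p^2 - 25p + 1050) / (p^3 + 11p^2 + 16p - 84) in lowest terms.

(p^3 - 6p^2 - 25p + 150)/(p^2 + 4p - 12)

Repeated division with remainder:
  p^4 + p^3 - 67p^2 - 25p + 1050 = (p - 10)(p^3 + 11p^2 + 16p - 84) + (27p^2 + 219p + 210)
  p^3 + 11p^2 + 16p - 84 = ((1/27)p + 26/243)(27p^2 + 219p + 210) + (-(1232/81)p - 8624/81)
  27p^2 + 219p + 210 = (-(2187/1232)p - 1215/616)(-(1232/81)p - 8624/81) + (0)
Last nonzero remainder: -(1232/81)p - 8624/81. Dividing through by -1232/81 gives the monic gcd p + 7.
Cancel p + 7 from numerator and denominator to get the reduced form.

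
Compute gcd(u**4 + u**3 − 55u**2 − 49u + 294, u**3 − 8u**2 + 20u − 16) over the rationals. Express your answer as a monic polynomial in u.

u − 2

Repeated division with remainder:
  u**4 + u**3 − 55u**2 − 49u + 294 = (u + 9)(u**3 − 8u**2 + 20u − 16) + (−3u**2 − 213u + 438)
  u**3 − 8u**2 + 20u − 16 = (−(1/3)u + 79/3)(−3u**2 − 213u + 438) + (5775u − 11550)
  −3u**2 − 213u + 438 = (−(1/1925)u − 73/1925)(5775u − 11550) + (0)
Last nonzero remainder: 5775u − 11550. Dividing through by 5775 gives the monic gcd u − 2.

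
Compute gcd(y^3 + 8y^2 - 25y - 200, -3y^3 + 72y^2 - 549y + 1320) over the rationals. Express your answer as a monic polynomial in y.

y - 5

Apply the Euclidean algorithm:
  y^3 + 8y^2 - 25y - 200 = (-1/3)(-3y^3 + 72y^2 - 549y + 1320) + (32y^2 - 208y + 240)
  -3y^3 + 72y^2 - 549y + 1320 = (-(3/32)y + 105/64)(32y^2 - 208y + 240) + (-(741/4)y + 3705/4)
  32y^2 - 208y + 240 = (-(128/741)y + 64/247)(-(741/4)y + 3705/4) + (0)
Last nonzero remainder: -(741/4)y + 3705/4. Dividing through by -741/4 gives the monic gcd y - 5.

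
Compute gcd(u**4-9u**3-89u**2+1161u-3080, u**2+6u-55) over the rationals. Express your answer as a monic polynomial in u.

Euclidean algorithm in ℚ[u]:
  u**4-9u**3-89u**2+1161u-3080 = (u**2-15u+56)(u**2+6u-55) + (0)
The last nonzero remainder u**2+6u-55 is already monic.

u**2+6u-55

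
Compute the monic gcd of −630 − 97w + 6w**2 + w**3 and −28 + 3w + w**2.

Apply the Euclidean algorithm:
  w**3 + 6w**2 − 97w − 630 = (w + 3)(w**2 + 3w − 28) + (−78w − 546)
  w**2 + 3w − 28 = (−(1/78)w + 2/39)(−78w − 546) + (0)
Last nonzero remainder: −78w − 546. Dividing through by −78 gives the monic gcd w + 7.

7 + w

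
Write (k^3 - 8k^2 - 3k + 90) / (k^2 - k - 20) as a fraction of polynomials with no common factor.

Apply the Euclidean algorithm:
  k^3 - 8k^2 - 3k + 90 = (k - 7)(k^2 - k - 20) + (10k - 50)
  k^2 - k - 20 = ((1/10)k + 2/5)(10k - 50) + (0)
Last nonzero remainder: 10k - 50. Dividing through by 10 gives the monic gcd k - 5.
Cancel k - 5 from numerator and denominator to get the reduced form.

(k^2 - 3k - 18)/(k + 4)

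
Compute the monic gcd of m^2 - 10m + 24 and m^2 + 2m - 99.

Repeated division with remainder:
  m^2 - 10m + 24 = (m^2 + 2m - 99) + (-12m + 123)
  m^2 + 2m - 99 = (-(1/12)m - 49/48)(-12m + 123) + (425/16)
  -12m + 123 = (-(192/425)m + 1968/425)(425/16) + (0)
The last nonzero remainder is the constant 425/16, so the polynomials are coprime and gcd = 1.

1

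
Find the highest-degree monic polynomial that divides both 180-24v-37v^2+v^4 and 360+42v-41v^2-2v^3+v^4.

-90-33v+2v^2+v^3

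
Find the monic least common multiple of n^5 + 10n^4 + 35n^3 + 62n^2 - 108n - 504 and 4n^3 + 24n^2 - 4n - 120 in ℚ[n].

By polynomial division,
  n^5 + 10n^4 + 35n^3 + 62n^2 - 108n - 504 = ((1/4)n^2 + n + 3)(4n^3 + 24n^2 - 4n - 120) + (24n^2 + 24n - 144)
  4n^3 + 24n^2 - 4n - 120 = ((1/6)n + 5/6)(24n^2 + 24n - 144) + (0)
Last nonzero remainder: 24n^2 + 24n - 144. Dividing through by 24 gives the monic gcd n^2 + n - 6.
Then lcm(f, g) = f·g / gcd(f, g); expanding and making the result monic gives the answer.

n^6 + 15n^5 + 85n^4 + 237n^3 + 202n^2 - 1044n - 2520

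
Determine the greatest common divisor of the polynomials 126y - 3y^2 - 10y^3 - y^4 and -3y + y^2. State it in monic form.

Apply the Euclidean algorithm:
  -y^4 - 10y^3 - 3y^2 + 126y = (-y^2 - 13y - 42)(y^2 - 3y) + (0)
The last nonzero remainder y^2 - 3y is already monic.

-3y + y^2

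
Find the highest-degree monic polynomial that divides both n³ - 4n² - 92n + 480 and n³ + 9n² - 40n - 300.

Euclidean algorithm in ℚ[n]:
  n³ - 4n² - 92n + 480 = (n³ + 9n² - 40n - 300) + (-13n² - 52n + 780)
  n³ + 9n² - 40n - 300 = (-(1/13)n - 5/13)(-13n² - 52n + 780) + (0)
Last nonzero remainder: -13n² - 52n + 780. Dividing through by -13 gives the monic gcd n² + 4n - 60.

n² + 4n - 60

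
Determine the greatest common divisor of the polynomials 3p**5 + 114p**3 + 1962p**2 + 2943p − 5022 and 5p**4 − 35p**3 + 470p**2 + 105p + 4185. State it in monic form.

Euclidean algorithm in ℚ[p]:
  3p**5 + 114p**3 + 1962p**2 + 2943p − 5022 = ((3/5)p + 21/5)(5p**4 − 35p**3 + 470p**2 + 105p + 4185) + (−21p**3 − 75p**2 − 9p − 22599)
  5p**4 − 35p**3 + 470p**2 + 105p + 4185 = (−(5/21)p + 370/147)(−21p**3 − 75p**2 − 9p − 22599) + ((32175/49)p**2 − (257400/49)p + 2992275/49)
  −21p**3 − 75p**2 − 9p − 22599 = (−(343/10725)p − 1323/3575)((32175/49)p**2 − (257400/49)p + 2992275/49) + (0)
Last nonzero remainder: (32175/49)p**2 − (257400/49)p + 2992275/49. Dividing through by 32175/49 gives the monic gcd p**2 − 8p + 93.

p**2 − 8p + 93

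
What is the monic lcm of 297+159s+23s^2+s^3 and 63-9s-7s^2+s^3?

6237+369s-810s^2-50s^3+13s^4+s^5

Repeated division with remainder:
  s^3+23s^2+159s+297 = (s^3-7s^2-9s+63) + (30s^2+168s+234)
  s^3-7s^2-9s+63 = ((1/30)s-21/50)(30s^2+168s+234) + ((1344/25)s+4032/25)
  30s^2+168s+234 = ((125/224)s+325/224)((1344/25)s+4032/25) + (0)
Last nonzero remainder: (1344/25)s+4032/25. Dividing through by 1344/25 gives the monic gcd s+3.
Then lcm(f, g) = f·g / gcd(f, g); expanding and making the result monic gives the answer.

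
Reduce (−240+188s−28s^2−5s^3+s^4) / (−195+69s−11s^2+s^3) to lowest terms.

(48−28s+s^3)/(39−6s+s^2)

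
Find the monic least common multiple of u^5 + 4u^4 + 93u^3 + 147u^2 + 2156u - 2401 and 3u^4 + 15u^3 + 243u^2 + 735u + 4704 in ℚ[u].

u^7 + 9u^6 + 145u^5 + 740u^4 + 5867u^3 + 13083u^2 + 56987u - 76832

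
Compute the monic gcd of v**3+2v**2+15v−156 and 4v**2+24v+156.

Euclidean algorithm in ℚ[v]:
  v**3+2v**2+15v−156 = ((1/4)v−1)(4v**2+24v+156) + (0)
Last nonzero remainder: 4v**2+24v+156. Dividing through by 4 gives the monic gcd v**2+6v+39.

v**2+6v+39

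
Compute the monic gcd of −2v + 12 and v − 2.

By polynomial division,
  −2v + 12 = (−2)(v − 2) + (8)
  v − 2 = ((1/8)v − 1/4)(8) + (0)
The last nonzero remainder is the constant 8, so the polynomials are coprime and gcd = 1.

1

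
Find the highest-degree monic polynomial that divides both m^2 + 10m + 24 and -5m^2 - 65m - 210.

m + 6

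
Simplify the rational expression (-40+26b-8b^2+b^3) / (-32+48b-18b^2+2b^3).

By polynomial division,
  b^3-8b^2+26b-40 = (1/2)(2b^3-18b^2+48b-32) + (b^2+2b-24)
  2b^3-18b^2+48b-32 = (2b-22)(b^2+2b-24) + (140b-560)
  b^2+2b-24 = ((1/140)b+3/70)(140b-560) + (0)
Last nonzero remainder: 140b-560. Dividing through by 140 gives the monic gcd b-4.
Cancel b-4 from numerator and denominator to get the reduced form.

(10-4b+b^2)/(8-10b+2b^2)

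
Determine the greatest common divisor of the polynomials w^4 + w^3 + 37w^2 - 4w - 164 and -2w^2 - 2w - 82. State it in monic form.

w^2 + w + 41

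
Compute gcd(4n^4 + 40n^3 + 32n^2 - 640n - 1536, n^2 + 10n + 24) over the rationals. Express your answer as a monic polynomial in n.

n^2 + 10n + 24

By polynomial division,
  4n^4 + 40n^3 + 32n^2 - 640n - 1536 = (4n^2 - 64)(n^2 + 10n + 24) + (0)
The last nonzero remainder n^2 + 10n + 24 is already monic.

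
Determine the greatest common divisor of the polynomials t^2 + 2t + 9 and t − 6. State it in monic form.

Apply the Euclidean algorithm:
  t^2 + 2t + 9 = (t + 8)(t − 6) + (57)
  t − 6 = ((1/57)t − 2/19)(57) + (0)
The last nonzero remainder is the constant 57, so the polynomials are coprime and gcd = 1.

1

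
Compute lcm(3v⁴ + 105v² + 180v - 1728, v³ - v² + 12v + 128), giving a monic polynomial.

v⁶ - 5v⁵ + 67v⁴ - 115v³ + 244v² + 4800v - 18432

By polynomial division,
  3v⁴ + 105v² + 180v - 1728 = (3v + 3)(v³ - v² + 12v + 128) + (72v² - 240v - 2112)
  v³ - v² + 12v + 128 = ((1/72)v + 7/216)(72v² - 240v - 2112) + ((442/9)v + 1768/9)
  72v² - 240v - 2112 = ((324/221)v - 2376/221)((442/9)v + 1768/9) + (0)
Last nonzero remainder: (442/9)v + 1768/9. Dividing through by 442/9 gives the monic gcd v + 4.
Then lcm(f, g) = f·g / gcd(f, g); expanding and making the result monic gives the answer.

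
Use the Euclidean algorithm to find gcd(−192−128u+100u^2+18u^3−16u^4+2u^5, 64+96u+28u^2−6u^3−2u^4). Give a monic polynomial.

−8−10u−u^2+u^3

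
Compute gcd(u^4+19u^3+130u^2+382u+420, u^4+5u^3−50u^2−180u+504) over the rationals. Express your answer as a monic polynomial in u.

u^2+13u+42

Repeated division with remainder:
  u^4+19u^3+130u^2+382u+420 = (u^4+5u^3−50u^2−180u+504) + (14u^3+180u^2+562u−84)
  u^4+5u^3−50u^2−180u+504 = ((1/14)u−55/98)(14u^3+180u^2+562u−84) + ((533/49)u^2+(6929/49)u+3198/7)
  14u^3+180u^2+562u−84 = ((686/533)u−98/533)((533/49)u^2+(6929/49)u+3198/7) + (0)
Last nonzero remainder: (533/49)u^2+(6929/49)u+3198/7. Dividing through by 533/49 gives the monic gcd u^2+13u+42.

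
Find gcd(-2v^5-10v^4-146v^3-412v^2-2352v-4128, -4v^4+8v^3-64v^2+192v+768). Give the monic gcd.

v^3+2v^2+24v+48

Apply the Euclidean algorithm:
  -2v^5-10v^4-146v^3-412v^2-2352v-4128 = ((1/2)v+7/2)(-4v^4+8v^3-64v^2+192v+768) + (-142v^3-284v^2-3408v-6816)
  -4v^4+8v^3-64v^2+192v+768 = ((2/71)v-8/71)(-142v^3-284v^2-3408v-6816) + (0)
Last nonzero remainder: -142v^3-284v^2-3408v-6816. Dividing through by -142 gives the monic gcd v^3+2v^2+24v+48.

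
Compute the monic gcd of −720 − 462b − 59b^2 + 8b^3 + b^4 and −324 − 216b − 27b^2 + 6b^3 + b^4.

Apply the Euclidean algorithm:
  b^4 + 8b^3 − 59b^2 − 462b − 720 = (b^4 + 6b^3 − 27b^2 − 216b − 324) + (2b^3 − 32b^2 − 246b − 396)
  b^4 + 6b^3 − 27b^2 − 216b − 324 = ((1/2)b + 11)(2b^3 − 32b^2 − 246b − 396) + (448b^2 + 2688b + 4032)
  2b^3 − 32b^2 − 246b − 396 = ((1/224)b − 11/112)(448b^2 + 2688b + 4032) + (0)
Last nonzero remainder: 448b^2 + 2688b + 4032. Dividing through by 448 gives the monic gcd b^2 + 6b + 9.

9 + 6b + b^2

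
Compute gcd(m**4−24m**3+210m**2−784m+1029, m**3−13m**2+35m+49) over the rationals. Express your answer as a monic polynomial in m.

m**2−14m+49

Euclidean algorithm in ℚ[m]:
  m**4−24m**3+210m**2−784m+1029 = (m−11)(m**3−13m**2+35m+49) + (32m**2−448m+1568)
  m**3−13m**2+35m+49 = ((1/32)m+1/32)(32m**2−448m+1568) + (0)
Last nonzero remainder: 32m**2−448m+1568. Dividing through by 32 gives the monic gcd m**2−14m+49.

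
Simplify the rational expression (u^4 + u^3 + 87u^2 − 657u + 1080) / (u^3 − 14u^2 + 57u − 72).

Euclidean algorithm in ℚ[u]:
  u^4 + u^3 + 87u^2 − 657u + 1080 = (u + 15)(u^3 − 14u^2 + 57u − 72) + (240u^2 − 1440u + 2160)
  u^3 − 14u^2 + 57u − 72 = ((1/240)u − 1/30)(240u^2 − 1440u + 2160) + (0)
Last nonzero remainder: 240u^2 − 1440u + 2160. Dividing through by 240 gives the monic gcd u^2 − 6u + 9.
Cancel u^2 − 6u + 9 from numerator and denominator to get the reduced form.

(u^2 + 7u + 120)/(u − 8)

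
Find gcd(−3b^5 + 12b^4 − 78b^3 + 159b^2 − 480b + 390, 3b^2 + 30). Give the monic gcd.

By polynomial division,
  −3b^5 + 12b^4 − 78b^3 + 159b^2 − 480b + 390 = (−b^3 + 4b^2 − 16b + 13)(3b^2 + 30) + (0)
Last nonzero remainder: 3b^2 + 30. Dividing through by 3 gives the monic gcd b^2 + 10.

b^2 + 10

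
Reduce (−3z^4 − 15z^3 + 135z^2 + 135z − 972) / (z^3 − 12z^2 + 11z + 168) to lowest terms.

(−3z^3 − 6z^2 + 153z − 324)/(z^2 − 15z + 56)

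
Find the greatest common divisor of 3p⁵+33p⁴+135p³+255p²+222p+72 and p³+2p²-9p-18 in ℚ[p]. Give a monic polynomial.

p²+5p+6

Euclidean algorithm in ℚ[p]:
  3p⁵+33p⁴+135p³+255p²+222p+72 = (3p²+27p+108)(p³+2p²-9p-18) + (336p²+1680p+2016)
  p³+2p²-9p-18 = ((1/336)p-1/112)(336p²+1680p+2016) + (0)
Last nonzero remainder: 336p²+1680p+2016. Dividing through by 336 gives the monic gcd p²+5p+6.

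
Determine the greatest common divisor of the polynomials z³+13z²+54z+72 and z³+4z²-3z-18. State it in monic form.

z+3

By polynomial division,
  z³+13z²+54z+72 = (z³+4z²-3z-18) + (9z²+57z+90)
  z³+4z²-3z-18 = ((1/9)z-7/27)(9z²+57z+90) + ((16/9)z+16/3)
  9z²+57z+90 = ((81/16)z+135/8)((16/9)z+16/3) + (0)
Last nonzero remainder: (16/9)z+16/3. Dividing through by 16/9 gives the monic gcd z+3.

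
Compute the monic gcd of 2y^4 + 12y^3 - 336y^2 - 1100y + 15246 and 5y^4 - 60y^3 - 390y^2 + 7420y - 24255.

y^3 - 5y^2 - 113y + 693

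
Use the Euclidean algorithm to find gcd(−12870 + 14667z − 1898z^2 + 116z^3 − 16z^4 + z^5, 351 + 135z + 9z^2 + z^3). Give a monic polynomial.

117 + 6z + z^2

Euclidean algorithm in ℚ[z]:
  z^5 − 16z^4 + 116z^3 − 1898z^2 + 14667z − 12870 = (z^2 − 25z + 206)(z^3 + 9z^2 + 135z + 351) + (−728z^2 − 4368z − 85176)
  z^3 + 9z^2 + 135z + 351 = (−(1/728)z − 3/728)(−728z^2 − 4368z − 85176) + (0)
Last nonzero remainder: −728z^2 − 4368z − 85176. Dividing through by −728 gives the monic gcd z^2 + 6z + 117.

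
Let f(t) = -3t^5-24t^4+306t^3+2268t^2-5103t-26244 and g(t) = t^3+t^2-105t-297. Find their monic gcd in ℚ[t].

Repeated division with remainder:
  -3t^5-24t^4+306t^3+2268t^2-5103t-26244 = (-3t^2-21t+12)(t^3+t^2-105t-297) + (-840t^2-10080t-22680)
  t^3+t^2-105t-297 = (-(1/840)t+11/840)(-840t^2-10080t-22680) + (0)
Last nonzero remainder: -840t^2-10080t-22680. Dividing through by -840 gives the monic gcd t^2+12t+27.

t^2+12t+27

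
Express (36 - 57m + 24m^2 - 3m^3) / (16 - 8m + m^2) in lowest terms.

(-9 + 12m - 3m^2)/(-4 + m)

Repeated division with remainder:
  -3m^3 + 24m^2 - 57m + 36 = (-3m)(m^2 - 8m + 16) + (-9m + 36)
  m^2 - 8m + 16 = (-(1/9)m + 4/9)(-9m + 36) + (0)
Last nonzero remainder: -9m + 36. Dividing through by -9 gives the monic gcd m - 4.
Cancel m - 4 from numerator and denominator to get the reduced form.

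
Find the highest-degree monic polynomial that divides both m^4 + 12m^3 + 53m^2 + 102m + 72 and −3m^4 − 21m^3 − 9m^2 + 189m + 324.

Repeated division with remainder:
  m^4 + 12m^3 + 53m^2 + 102m + 72 = (−1/3)(−3m^4 − 21m^3 − 9m^2 + 189m + 324) + (5m^3 + 50m^2 + 165m + 180)
  −3m^4 − 21m^3 − 9m^2 + 189m + 324 = (−(3/5)m + 9/5)(5m^3 + 50m^2 + 165m + 180) + (0)
Last nonzero remainder: 5m^3 + 50m^2 + 165m + 180. Dividing through by 5 gives the monic gcd m^3 + 10m^2 + 33m + 36.

m^3 + 10m^2 + 33m + 36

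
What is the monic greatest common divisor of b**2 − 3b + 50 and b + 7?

1

Apply the Euclidean algorithm:
  b**2 − 3b + 50 = (b − 10)(b + 7) + (120)
  b + 7 = ((1/120)b + 7/120)(120) + (0)
The last nonzero remainder is the constant 120, so the polynomials are coprime and gcd = 1.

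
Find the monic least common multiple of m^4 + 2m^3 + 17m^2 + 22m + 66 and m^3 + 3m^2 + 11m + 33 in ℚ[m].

m^5 + 5m^4 + 23m^3 + 73m^2 + 132m + 198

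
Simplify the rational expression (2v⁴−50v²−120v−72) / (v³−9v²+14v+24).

By polynomial division,
  2v⁴−50v²−120v−72 = (2v+18)(v³−9v²+14v+24) + (84v²−420v−504)
  v³−9v²+14v+24 = ((1/84)v−1/21)(84v²−420v−504) + (0)
Last nonzero remainder: 84v²−420v−504. Dividing through by 84 gives the monic gcd v²−5v−6.
Cancel v²−5v−6 from numerator and denominator to get the reduced form.

(2v²+10v+12)/(v−4)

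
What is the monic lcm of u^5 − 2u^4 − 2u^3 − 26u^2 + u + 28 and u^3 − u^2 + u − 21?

Euclidean algorithm in ℚ[u]:
  u^5 − 2u^4 − 2u^3 − 26u^2 + u + 28 = (u^2 − u − 4)(u^3 − u^2 + u − 21) + (−8u^2 − 16u − 56)
  u^3 − u^2 + u − 21 = (−(1/8)u + 3/8)(−8u^2 − 16u − 56) + (0)
Last nonzero remainder: −8u^2 − 16u − 56. Dividing through by −8 gives the monic gcd u^2 + 2u + 7.
Then lcm(f, g) = f·g / gcd(f, g); expanding and making the result monic gives the answer.

u^6 − 5u^5 + 4u^4 − 20u^3 + 79u^2 + 25u − 84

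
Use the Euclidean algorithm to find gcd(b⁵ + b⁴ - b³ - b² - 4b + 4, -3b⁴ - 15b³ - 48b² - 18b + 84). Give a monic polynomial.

Apply the Euclidean algorithm:
  b⁵ + b⁴ - b³ - b² - 4b + 4 = (-(1/3)b + 4/3)(-3b⁴ - 15b³ - 48b² - 18b + 84) + (3b³ + 57b² + 48b - 108)
  -3b⁴ - 15b³ - 48b² - 18b + 84 = (-b + 14)(3b³ + 57b² + 48b - 108) + (-798b² - 798b + 1596)
  3b³ + 57b² + 48b - 108 = (-(1/266)b - 9/133)(-798b² - 798b + 1596) + (0)
Last nonzero remainder: -798b² - 798b + 1596. Dividing through by -798 gives the monic gcd b² + b - 2.

b² + b - 2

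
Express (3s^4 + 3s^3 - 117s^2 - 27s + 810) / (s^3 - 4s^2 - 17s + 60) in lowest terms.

Euclidean algorithm in ℚ[s]:
  3s^4 + 3s^3 - 117s^2 - 27s + 810 = (3s + 15)(s^3 - 4s^2 - 17s + 60) + (-6s^2 + 48s - 90)
  s^3 - 4s^2 - 17s + 60 = (-(1/6)s - 2/3)(-6s^2 + 48s - 90) + (0)
Last nonzero remainder: -6s^2 + 48s - 90. Dividing through by -6 gives the monic gcd s^2 - 8s + 15.
Cancel s^2 - 8s + 15 from numerator and denominator to get the reduced form.

(3s^2 + 27s + 54)/(s + 4)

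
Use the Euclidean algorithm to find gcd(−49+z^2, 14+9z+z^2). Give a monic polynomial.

Euclidean algorithm in ℚ[z]:
  z^2−49 = (z^2+9z+14) + (−9z−63)
  z^2+9z+14 = (−(1/9)z−2/9)(−9z−63) + (0)
Last nonzero remainder: −9z−63. Dividing through by −9 gives the monic gcd z+7.

7+z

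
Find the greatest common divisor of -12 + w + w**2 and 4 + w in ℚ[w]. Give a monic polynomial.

Repeated division with remainder:
  w**2 + w - 12 = (w - 3)(w + 4) + (0)
The last nonzero remainder w + 4 is already monic.

4 + w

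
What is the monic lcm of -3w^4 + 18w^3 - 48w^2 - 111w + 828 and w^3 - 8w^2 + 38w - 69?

w^5 - 9w^4 + 34w^3 - 11w^2 - 387w + 828

Euclidean algorithm in ℚ[w]:
  -3w^4 + 18w^3 - 48w^2 - 111w + 828 = (-3w - 6)(w^3 - 8w^2 + 38w - 69) + (18w^2 - 90w + 414)
  w^3 - 8w^2 + 38w - 69 = ((1/18)w - 1/6)(18w^2 - 90w + 414) + (0)
Last nonzero remainder: 18w^2 - 90w + 414. Dividing through by 18 gives the monic gcd w^2 - 5w + 23.
Then lcm(f, g) = f·g / gcd(f, g); expanding and making the result monic gives the answer.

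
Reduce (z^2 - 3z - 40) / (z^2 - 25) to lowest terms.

Euclidean algorithm in ℚ[z]:
  z^2 - 3z - 40 = (z^2 - 25) + (-3z - 15)
  z^2 - 25 = (-(1/3)z + 5/3)(-3z - 15) + (0)
Last nonzero remainder: -3z - 15. Dividing through by -3 gives the monic gcd z + 5.
Cancel z + 5 from numerator and denominator to get the reduced form.

(z - 8)/(z - 5)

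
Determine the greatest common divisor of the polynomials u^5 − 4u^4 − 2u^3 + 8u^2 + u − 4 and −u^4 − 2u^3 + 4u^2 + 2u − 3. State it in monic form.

u^3 − u^2 − u + 1

Euclidean algorithm in ℚ[u]:
  u^5 − 4u^4 − 2u^3 + 8u^2 + u − 4 = (−u + 6)(−u^4 − 2u^3 + 4u^2 + 2u − 3) + (14u^3 − 14u^2 − 14u + 14)
  −u^4 − 2u^3 + 4u^2 + 2u − 3 = (−(1/14)u − 3/14)(14u^3 − 14u^2 − 14u + 14) + (0)
Last nonzero remainder: 14u^3 − 14u^2 − 14u + 14. Dividing through by 14 gives the monic gcd u^3 − u^2 − u + 1.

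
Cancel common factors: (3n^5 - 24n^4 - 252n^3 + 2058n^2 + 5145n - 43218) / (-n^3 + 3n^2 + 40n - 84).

(-3n^3 + 21n^2 + 147n - 1029)/(n - 2)

Repeated division with remainder:
  3n^5 - 24n^4 - 252n^3 + 2058n^2 + 5145n - 43218 = (-3n^2 + 15n + 177)(-n^3 + 3n^2 + 40n - 84) + (675n^2 - 675n - 28350)
  -n^3 + 3n^2 + 40n - 84 = (-(1/675)n + 2/675)(675n^2 - 675n - 28350) + (0)
Last nonzero remainder: 675n^2 - 675n - 28350. Dividing through by 675 gives the monic gcd n^2 - n - 42.
Cancel n^2 - n - 42 from numerator and denominator to get the reduced form.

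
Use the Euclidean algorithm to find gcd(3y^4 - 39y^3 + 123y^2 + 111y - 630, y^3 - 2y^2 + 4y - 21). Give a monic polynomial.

y - 3

Euclidean algorithm in ℚ[y]:
  3y^4 - 39y^3 + 123y^2 + 111y - 630 = (3y - 33)(y^3 - 2y^2 + 4y - 21) + (45y^2 + 306y - 1323)
  y^3 - 2y^2 + 4y - 21 = ((1/45)y - 44/225)(45y^2 + 306y - 1323) + ((2331/25)y - 6993/25)
  45y^2 + 306y - 1323 = ((125/259)y + 175/37)((2331/25)y - 6993/25) + (0)
Last nonzero remainder: (2331/25)y - 6993/25. Dividing through by 2331/25 gives the monic gcd y - 3.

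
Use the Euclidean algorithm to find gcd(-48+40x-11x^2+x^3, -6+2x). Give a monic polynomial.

-3+x

By polynomial division,
  x^3-11x^2+40x-48 = ((1/2)x^2-4x+8)(2x-6) + (0)
Last nonzero remainder: 2x-6. Dividing through by 2 gives the monic gcd x-3.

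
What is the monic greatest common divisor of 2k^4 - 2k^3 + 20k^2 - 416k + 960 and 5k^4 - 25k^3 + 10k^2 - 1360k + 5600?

By polynomial division,
  2k^4 - 2k^3 + 20k^2 - 416k + 960 = (2/5)(5k^4 - 25k^3 + 10k^2 - 1360k + 5600) + (8k^3 + 16k^2 + 128k - 1280)
  5k^4 - 25k^3 + 10k^2 - 1360k + 5600 = ((5/8)k - 35/8)(8k^3 + 16k^2 + 128k - 1280) + (0)
Last nonzero remainder: 8k^3 + 16k^2 + 128k - 1280. Dividing through by 8 gives the monic gcd k^3 + 2k^2 + 16k - 160.

k^3 + 2k^2 + 16k - 160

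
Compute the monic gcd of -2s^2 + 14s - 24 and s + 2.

1

Euclidean algorithm in ℚ[s]:
  -2s^2 + 14s - 24 = (-2s + 18)(s + 2) + (-60)
  s + 2 = (-(1/60)s - 1/30)(-60) + (0)
The last nonzero remainder is the constant -60, so the polynomials are coprime and gcd = 1.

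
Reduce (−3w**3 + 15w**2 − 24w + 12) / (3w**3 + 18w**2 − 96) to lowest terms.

(−w**2 + 3w − 2)/(w**2 + 8w + 16)

Apply the Euclidean algorithm:
  −3w**3 + 15w**2 − 24w + 12 = (−1)(3w**3 + 18w**2 − 96) + (33w**2 − 24w − 84)
  3w**3 + 18w**2 − 96 = ((1/11)w + 74/121)(33w**2 − 24w − 84) + ((2700/121)w − 5400/121)
  33w**2 − 24w − 84 = ((1331/900)w + 847/450)((2700/121)w − 5400/121) + (0)
Last nonzero remainder: (2700/121)w − 5400/121. Dividing through by 2700/121 gives the monic gcd w − 2.
Cancel w − 2 from numerator and denominator to get the reduced form.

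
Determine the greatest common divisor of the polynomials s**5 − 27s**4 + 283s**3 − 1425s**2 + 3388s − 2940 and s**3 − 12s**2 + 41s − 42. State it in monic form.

s**2 − 9s + 14

By polynomial division,
  s**5 − 27s**4 + 283s**3 − 1425s**2 + 3388s − 2940 = (s**2 − 15s + 62)(s**3 − 12s**2 + 41s − 42) + (−24s**2 + 216s − 336)
  s**3 − 12s**2 + 41s − 42 = (−(1/24)s + 1/8)(−24s**2 + 216s − 336) + (0)
Last nonzero remainder: −24s**2 + 216s − 336. Dividing through by −24 gives the monic gcd s**2 − 9s + 14.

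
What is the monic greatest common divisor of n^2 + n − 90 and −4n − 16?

Euclidean algorithm in ℚ[n]:
  n^2 + n − 90 = (−(1/4)n + 3/4)(−4n − 16) + (−78)
  −4n − 16 = ((2/39)n + 8/39)(−78) + (0)
The last nonzero remainder is the constant −78, so the polynomials are coprime and gcd = 1.

1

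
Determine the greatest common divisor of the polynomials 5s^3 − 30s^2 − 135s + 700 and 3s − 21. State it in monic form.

Apply the Euclidean algorithm:
  5s^3 − 30s^2 − 135s + 700 = ((5/3)s^2 + (5/3)s − 100/3)(3s − 21) + (0)
Last nonzero remainder: 3s − 21. Dividing through by 3 gives the monic gcd s − 7.

s − 7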